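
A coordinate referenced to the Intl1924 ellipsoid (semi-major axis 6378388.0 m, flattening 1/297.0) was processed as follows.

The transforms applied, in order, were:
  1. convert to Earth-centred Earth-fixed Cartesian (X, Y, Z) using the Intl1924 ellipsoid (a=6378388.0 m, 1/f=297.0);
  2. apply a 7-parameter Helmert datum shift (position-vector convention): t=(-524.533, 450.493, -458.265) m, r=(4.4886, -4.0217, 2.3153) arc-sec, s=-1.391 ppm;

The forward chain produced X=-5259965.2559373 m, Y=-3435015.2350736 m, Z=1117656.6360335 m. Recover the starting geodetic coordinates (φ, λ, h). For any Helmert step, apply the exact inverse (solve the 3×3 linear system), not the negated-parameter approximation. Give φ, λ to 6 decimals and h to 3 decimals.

φ=10.160628°, λ=-146.848158°, h=3061.342 m

start: X=-5259965.2559, Y=-3435015.2351, Z=1117656.6360 m
→ Helmert⁻¹: X=-5259464.7965, Y=-3435387.1343, Z=1118293.7627
→ geod (Bowring, a=6378388.000): φ=10.16062800°, λ=-146.84815800°, h=3061.3420 m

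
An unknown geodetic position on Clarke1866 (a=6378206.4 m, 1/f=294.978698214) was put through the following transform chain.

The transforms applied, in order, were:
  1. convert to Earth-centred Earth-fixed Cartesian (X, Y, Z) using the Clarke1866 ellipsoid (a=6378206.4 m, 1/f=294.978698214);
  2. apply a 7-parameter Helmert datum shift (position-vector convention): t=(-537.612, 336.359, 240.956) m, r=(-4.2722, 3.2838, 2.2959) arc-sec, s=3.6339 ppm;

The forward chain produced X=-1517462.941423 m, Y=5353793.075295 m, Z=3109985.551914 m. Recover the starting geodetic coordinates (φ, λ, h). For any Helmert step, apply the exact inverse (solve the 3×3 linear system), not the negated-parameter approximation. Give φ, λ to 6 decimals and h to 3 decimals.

φ=29.366927°, λ=105.820343°, h=1187.828 m

start: X=-1517462.9414, Y=5353793.0753, Z=3109985.5519 m
→ Helmert⁻¹: X=-1516909.7387, Y=5353389.7357, Z=3109820.0263
→ geod (Bowring, a=6378206.400): φ=29.36692700°, λ=105.82034300°, h=1187.8280 m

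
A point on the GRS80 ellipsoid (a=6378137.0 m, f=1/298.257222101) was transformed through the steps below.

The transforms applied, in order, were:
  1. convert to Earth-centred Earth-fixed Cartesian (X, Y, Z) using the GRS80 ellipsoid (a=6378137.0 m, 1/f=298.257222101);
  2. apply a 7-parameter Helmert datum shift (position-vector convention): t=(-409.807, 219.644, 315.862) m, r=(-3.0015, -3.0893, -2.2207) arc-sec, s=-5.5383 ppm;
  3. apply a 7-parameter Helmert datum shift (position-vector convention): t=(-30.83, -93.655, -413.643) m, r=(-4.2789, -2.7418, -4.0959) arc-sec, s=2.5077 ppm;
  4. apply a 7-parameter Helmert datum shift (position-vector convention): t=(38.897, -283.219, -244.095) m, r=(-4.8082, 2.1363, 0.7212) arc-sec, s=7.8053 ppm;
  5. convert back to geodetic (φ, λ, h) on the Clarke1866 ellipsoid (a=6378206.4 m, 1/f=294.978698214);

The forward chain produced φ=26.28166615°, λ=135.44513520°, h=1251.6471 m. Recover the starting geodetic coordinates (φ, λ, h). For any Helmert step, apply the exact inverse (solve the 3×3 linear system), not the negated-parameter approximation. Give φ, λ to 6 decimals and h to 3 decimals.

φ=26.286535°, λ=135.443567°, h=1238.612 m

start: φ=26.281666°, λ=135.445135°, h=1251.647 m
→ ECEF (a=6378206.400, f=1/294.978698214): X=-4078659.4998, Y=4015771.9900, Z=2807471.1354
→ Helmert⁻¹: X=-4078681.5999, Y=4015972.6730, Z=2807744.6879
→ Helmert⁻¹: X=-4078682.9584, Y=4015917.0074, Z=2808288.8143
→ Helmert⁻¹: X=-4078296.9135, Y=4015634.8330, Z=2808108.0201
→ geod (Bowring, a=6378137.000): φ=26.28653500°, λ=135.44356700°, h=1238.6120 m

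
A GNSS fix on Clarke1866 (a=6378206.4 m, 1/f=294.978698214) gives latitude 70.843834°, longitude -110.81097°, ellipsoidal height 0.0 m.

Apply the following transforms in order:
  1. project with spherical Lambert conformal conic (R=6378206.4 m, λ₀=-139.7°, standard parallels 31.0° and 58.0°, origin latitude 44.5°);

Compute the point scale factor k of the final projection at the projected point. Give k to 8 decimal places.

1.10968267

start: φ=70.843834°, λ=-110.810970°, h=0.000 m
→ into lcc (λ₀=-139.7°): φ=70.84383400°, λ−λ₀=28.88903000°
scale k = 1.10968267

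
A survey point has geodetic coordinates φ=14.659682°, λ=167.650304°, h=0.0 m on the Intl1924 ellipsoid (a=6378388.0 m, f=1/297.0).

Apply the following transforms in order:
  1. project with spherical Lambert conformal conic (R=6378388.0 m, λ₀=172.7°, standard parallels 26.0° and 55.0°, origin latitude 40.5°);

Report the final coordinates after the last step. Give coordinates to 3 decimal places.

start: φ=14.659682°, λ=167.650304°, h=0.000 m
→ lcc (R=6378388.0, λ₀=172.7°): E=-580217.6117, N=-2864509.5511

E=-580217.612 m, N=-2864509.551 m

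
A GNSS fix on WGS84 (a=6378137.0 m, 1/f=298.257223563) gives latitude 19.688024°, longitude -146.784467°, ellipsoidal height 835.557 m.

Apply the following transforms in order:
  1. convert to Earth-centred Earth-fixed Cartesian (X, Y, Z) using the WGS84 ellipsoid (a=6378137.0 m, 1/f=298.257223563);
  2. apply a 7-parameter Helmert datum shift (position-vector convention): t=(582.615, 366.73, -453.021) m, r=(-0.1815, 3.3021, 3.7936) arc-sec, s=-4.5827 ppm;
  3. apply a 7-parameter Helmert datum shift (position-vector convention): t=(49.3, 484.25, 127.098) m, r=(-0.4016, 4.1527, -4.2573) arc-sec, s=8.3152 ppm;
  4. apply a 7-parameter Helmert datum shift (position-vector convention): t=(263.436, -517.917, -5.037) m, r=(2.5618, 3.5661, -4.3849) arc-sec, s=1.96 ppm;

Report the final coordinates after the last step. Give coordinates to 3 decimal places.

X=-5025774.642 m, Y=-3290900.655 m, Z=2135410.799 m

start: φ=19.688024°, λ=-146.784467°, h=835.557 m
→ ECEF (a=6378137.000, f=1/298.257223563): X=-5026678.1326, Y=-3291312.6339, Z=2135492.6158
→ Helmert 7p (PV): X=-5025977.7616, Y=-3291021.3914, Z=2135113.1765
→ Helmert 7p (PV): X=-5025995.1945, Y=-3290456.6129, Z=2135365.6242
→ Helmert 7p (PV): X=-5025774.6418, Y=-3290900.6546, Z=2135410.7994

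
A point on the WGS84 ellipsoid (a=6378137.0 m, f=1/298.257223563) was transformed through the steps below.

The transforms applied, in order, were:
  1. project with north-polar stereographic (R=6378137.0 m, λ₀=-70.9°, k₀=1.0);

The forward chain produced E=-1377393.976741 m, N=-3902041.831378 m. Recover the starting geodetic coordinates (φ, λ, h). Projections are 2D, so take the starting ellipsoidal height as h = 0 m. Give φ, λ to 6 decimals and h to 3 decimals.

φ=54.054875°, λ=-90.342682°, h=0.000 m

start: E=-1377393.9767, N=-3902041.8314 m
→ stereo⁻¹: φ=54.05487500°, λ=-90.34268200°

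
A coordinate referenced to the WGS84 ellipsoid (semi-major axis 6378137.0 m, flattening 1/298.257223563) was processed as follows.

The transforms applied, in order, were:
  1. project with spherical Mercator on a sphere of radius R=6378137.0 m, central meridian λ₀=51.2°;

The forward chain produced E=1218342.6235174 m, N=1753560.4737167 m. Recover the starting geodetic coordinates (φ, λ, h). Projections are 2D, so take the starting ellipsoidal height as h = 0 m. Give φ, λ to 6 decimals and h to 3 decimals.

start: E=1218342.6235, N=1753560.4737 m
→ merc⁻¹: φ=15.55772100°, λ=62.14455800°

φ=15.557721°, λ=62.144558°, h=0.000 m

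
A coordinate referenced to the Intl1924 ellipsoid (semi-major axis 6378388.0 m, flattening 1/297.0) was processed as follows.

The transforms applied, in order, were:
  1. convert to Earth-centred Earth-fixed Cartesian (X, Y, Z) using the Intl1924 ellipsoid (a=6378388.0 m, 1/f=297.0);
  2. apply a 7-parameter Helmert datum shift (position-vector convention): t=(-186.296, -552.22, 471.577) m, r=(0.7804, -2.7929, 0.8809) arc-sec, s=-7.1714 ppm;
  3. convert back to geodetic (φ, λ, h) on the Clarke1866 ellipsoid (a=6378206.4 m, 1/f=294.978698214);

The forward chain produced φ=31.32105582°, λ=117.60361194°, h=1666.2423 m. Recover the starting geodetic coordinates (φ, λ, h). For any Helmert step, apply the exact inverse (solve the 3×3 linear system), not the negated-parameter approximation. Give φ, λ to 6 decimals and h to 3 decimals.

start: φ=31.321056°, λ=117.603612°, h=1666.242 m
→ ECEF (a=6378206.400, f=1/294.978698214): X=-2527635.5741, Y=4834178.6499, Z=3297042.5445
→ Helmert⁻¹: X=-2527402.1182, Y=4834788.8085, Z=3296610.5382
→ geod (Bowring, a=6378388.000): φ=31.31452900°, λ=117.59847000°, h=1590.1290 m

φ=31.314529°, λ=117.598470°, h=1590.129 m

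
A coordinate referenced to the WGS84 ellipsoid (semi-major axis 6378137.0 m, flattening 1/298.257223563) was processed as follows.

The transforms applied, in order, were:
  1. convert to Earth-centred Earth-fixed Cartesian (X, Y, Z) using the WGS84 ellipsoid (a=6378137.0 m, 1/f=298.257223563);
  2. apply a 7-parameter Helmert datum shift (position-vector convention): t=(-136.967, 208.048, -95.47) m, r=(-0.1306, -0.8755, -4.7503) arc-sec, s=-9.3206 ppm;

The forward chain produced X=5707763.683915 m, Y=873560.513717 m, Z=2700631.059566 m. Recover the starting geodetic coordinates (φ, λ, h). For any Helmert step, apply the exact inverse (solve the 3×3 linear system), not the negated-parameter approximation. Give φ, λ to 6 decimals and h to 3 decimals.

start: X=5707763.6839, Y=873560.5137, Z=2700631.0596 m
→ Helmert⁻¹: X=5707945.1993, Y=873490.3505, Z=2700728.0276
→ geod (Bowring, a=6378137.000): φ=25.21384700°, λ=8.70051000°, h=476.4390 m

φ=25.213847°, λ=8.700510°, h=476.439 m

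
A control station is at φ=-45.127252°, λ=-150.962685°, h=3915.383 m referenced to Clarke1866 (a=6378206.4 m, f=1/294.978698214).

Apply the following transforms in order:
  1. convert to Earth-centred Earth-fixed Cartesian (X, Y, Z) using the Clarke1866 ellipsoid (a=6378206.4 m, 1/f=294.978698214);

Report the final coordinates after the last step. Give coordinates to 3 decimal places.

X=-3943526.038 m, Y=-2189290.821 m, Z=-4499908.656 m

start: φ=-45.127252°, λ=-150.962685°, h=3915.383 m
→ ECEF (a=6378206.400, f=1/294.978698214): X=-3943526.0381, Y=-2189290.8208, Z=-4499908.6559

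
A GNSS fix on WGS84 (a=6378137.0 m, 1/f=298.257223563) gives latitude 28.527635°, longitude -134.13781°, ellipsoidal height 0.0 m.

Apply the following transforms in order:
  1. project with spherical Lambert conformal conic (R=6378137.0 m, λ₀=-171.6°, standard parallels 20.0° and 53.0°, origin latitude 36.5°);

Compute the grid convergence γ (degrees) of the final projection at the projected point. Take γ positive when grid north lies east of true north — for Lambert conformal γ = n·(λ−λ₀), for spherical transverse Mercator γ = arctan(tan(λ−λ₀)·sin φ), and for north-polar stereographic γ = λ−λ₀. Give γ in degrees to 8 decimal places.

start: φ=28.527635°, λ=-134.137810°, h=0.000 m
→ into lcc (λ₀=-171.6°): φ=28.52763500°, λ−λ₀=37.46219000°
convergence γ = 22.60564748°

22.60564748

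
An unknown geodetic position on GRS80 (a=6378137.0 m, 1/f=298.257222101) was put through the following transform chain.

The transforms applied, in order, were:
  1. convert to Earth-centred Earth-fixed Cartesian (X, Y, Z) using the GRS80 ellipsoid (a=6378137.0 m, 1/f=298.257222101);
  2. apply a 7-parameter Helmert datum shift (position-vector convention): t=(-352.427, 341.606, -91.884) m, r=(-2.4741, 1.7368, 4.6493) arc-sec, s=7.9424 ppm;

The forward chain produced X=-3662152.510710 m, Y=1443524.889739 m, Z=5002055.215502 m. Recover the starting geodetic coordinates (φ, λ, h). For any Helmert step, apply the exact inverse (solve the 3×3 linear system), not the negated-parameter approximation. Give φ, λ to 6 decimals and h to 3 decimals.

start: X=-3662152.5107, Y=1443524.8897, Z=5002055.2155 m
→ Helmert⁻¹: X=-3661780.5891, Y=1443194.3607, Z=5002093.8485
→ geod (Bowring, a=6378137.000): φ=51.98929600°, λ=158.48942700°, h=30.2660 m

φ=51.989296°, λ=158.489427°, h=30.266 m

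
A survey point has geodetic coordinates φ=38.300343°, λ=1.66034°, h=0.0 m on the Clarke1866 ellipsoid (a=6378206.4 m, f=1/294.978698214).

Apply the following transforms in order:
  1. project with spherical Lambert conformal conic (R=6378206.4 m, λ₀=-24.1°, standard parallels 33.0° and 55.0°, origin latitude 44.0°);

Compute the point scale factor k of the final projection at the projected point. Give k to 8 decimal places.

0.98687312

start: φ=38.300343°, λ=1.660340°, h=0.000 m
→ into lcc (λ₀=-24.1°): φ=38.30034300°, λ−λ₀=25.76034000°
scale k = 0.98687312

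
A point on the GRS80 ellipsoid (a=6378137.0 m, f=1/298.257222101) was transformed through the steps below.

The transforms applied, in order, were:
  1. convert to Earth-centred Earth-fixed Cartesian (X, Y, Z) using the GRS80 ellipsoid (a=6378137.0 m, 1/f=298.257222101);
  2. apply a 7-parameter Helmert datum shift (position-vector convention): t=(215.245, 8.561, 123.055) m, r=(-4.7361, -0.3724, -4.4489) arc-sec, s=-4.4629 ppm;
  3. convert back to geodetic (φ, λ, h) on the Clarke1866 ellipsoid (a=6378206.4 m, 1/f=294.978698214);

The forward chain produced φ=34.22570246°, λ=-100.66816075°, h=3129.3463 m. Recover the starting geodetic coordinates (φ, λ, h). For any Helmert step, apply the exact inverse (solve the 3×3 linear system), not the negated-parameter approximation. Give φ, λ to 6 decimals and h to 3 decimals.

start: φ=34.225702°, λ=-100.668161°, h=3129.346 m
→ ECEF (a=6378206.400, f=1/294.978698214): X=-977792.7851, Y=-5190630.8806, Z=3568748.8259
→ Helmert⁻¹: X=-977893.9931, Y=-5190765.6369, Z=3568524.2764
→ geod (Bowring, a=6378137.000): φ=34.22127200°, λ=-100.66896900°, h=3122.3610 m

φ=34.221272°, λ=-100.668969°, h=3122.361 m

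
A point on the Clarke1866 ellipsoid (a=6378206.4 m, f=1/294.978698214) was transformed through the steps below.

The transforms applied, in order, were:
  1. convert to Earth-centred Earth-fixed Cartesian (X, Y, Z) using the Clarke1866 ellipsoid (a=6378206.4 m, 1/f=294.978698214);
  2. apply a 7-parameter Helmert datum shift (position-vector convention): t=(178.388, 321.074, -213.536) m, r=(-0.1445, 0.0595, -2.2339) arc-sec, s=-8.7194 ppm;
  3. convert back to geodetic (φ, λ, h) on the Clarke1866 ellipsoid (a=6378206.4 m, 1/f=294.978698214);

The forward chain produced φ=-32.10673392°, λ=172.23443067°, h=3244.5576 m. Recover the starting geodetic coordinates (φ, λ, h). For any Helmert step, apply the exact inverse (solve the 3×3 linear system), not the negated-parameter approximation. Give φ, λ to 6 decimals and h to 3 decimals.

φ=-32.104474°, λ=172.238649°, h=3299.642 m

start: φ=-32.106734°, λ=172.234431°, h=3244.558 m
→ ECEF (a=6378206.400, f=1/294.978698214): X=-5361021.2276, Y=731086.7878, Z=-3372007.1805
→ Helmert⁻¹: X=-5361253.3036, Y=730716.3842, Z=-3371824.0794
→ geod (Bowring, a=6378206.400): φ=-32.10447400°, λ=172.23864900°, h=3299.6420 m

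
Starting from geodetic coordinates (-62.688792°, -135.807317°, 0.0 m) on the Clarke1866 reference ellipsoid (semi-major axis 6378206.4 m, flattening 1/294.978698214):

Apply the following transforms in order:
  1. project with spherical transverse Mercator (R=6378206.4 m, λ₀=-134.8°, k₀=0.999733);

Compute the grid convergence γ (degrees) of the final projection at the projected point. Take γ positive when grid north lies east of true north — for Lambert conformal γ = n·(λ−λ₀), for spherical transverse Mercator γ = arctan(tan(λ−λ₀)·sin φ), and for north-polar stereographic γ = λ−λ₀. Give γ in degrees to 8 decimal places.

start: φ=-62.688792°, λ=-135.807317°, h=0.000 m
→ into tm (λ₀=-134.8°): φ=-62.68879200°, λ−λ₀=-1.00731700°
convergence γ = 0.89504826°

0.89504826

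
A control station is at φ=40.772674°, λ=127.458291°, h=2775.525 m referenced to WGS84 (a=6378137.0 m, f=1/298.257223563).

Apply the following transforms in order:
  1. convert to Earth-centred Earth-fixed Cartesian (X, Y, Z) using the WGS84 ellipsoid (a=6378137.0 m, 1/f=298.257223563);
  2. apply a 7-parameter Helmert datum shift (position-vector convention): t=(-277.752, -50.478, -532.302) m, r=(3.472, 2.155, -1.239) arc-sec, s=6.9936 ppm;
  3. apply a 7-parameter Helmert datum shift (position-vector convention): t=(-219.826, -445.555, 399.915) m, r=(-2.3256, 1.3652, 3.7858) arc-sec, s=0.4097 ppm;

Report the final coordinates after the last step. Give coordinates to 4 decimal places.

X=-2943629.3077 m, Y=3840825.7041 m, Z=4145120.2611 m

start: φ=40.772674°, λ=127.458291°, h=2775.525 m
→ ECEF (a=6378137.000, f=1/298.257223563): X=-2943133.2526, Y=3841352.6856, Z=4145150.3788
→ Helmert 7p (PV): X=-2943365.2054, Y=3841276.9768, Z=4144742.4765
→ Helmert 7p (PV): X=-2943629.3077, Y=3840825.7041, Z=4145120.2611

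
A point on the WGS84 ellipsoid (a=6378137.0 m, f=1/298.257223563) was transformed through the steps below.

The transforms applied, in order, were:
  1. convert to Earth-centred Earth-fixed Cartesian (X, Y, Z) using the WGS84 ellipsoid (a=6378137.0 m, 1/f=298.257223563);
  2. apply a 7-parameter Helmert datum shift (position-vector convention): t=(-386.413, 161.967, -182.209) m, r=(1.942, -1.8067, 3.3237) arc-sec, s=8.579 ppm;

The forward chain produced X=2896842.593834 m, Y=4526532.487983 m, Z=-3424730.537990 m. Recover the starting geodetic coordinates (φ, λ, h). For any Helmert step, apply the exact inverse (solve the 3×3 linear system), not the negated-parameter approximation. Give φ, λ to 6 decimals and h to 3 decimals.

start: X=2896842.5938, Y=4526532.4880, Z=-3424730.5380 m
→ Helmert⁻¹: X=2897247.0902, Y=4526252.7613, Z=-3424586.9424
→ geod (Bowring, a=6378137.000): φ=-32.68150500°, λ=57.37675800°, h=564.5050 m

φ=-32.681505°, λ=57.376758°, h=564.505 m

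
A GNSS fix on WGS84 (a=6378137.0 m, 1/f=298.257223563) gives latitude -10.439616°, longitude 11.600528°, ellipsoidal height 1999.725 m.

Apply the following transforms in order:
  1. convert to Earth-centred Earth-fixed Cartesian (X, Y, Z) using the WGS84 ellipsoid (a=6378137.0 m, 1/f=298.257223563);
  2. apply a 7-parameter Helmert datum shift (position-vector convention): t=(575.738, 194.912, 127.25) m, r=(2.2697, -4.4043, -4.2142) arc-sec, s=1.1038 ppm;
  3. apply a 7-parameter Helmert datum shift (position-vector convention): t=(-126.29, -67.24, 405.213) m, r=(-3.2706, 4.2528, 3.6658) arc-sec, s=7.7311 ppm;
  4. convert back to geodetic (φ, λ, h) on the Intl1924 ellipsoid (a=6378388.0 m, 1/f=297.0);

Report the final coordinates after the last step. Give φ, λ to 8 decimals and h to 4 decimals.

φ=-10.43442814°, λ=11.60064110°, h=2169.8646 m

start: φ=-10.439616°, λ=11.600528°, h=1999.725 m
→ ECEF (a=6378137.000, f=1/298.257223563): X=6147030.8088, Y=1261863.2463, Z=-1148464.8941
→ Helmert 7p (PV): X=6147663.6359, Y=1261946.5984, Z=-1148193.7709
→ Helmert 7p (PV): X=6147538.7724, Y=1261980.1674, Z=-1147944.1991
→ geod (Bowring, a=6378388.000): φ=-10.43442814°, λ=11.60064110°, h=2169.8646 m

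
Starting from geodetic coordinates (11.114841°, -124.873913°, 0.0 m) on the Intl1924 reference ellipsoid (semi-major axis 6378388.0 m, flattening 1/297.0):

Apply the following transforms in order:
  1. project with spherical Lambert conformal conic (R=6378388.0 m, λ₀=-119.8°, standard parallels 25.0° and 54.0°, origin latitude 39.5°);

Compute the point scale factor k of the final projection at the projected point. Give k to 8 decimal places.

start: φ=11.114841°, λ=-124.873913°, h=0.000 m
→ into lcc (λ₀=-119.8°): φ=11.11484100°, λ−λ₀=-5.07391300°
scale k = 1.08869328

1.08869328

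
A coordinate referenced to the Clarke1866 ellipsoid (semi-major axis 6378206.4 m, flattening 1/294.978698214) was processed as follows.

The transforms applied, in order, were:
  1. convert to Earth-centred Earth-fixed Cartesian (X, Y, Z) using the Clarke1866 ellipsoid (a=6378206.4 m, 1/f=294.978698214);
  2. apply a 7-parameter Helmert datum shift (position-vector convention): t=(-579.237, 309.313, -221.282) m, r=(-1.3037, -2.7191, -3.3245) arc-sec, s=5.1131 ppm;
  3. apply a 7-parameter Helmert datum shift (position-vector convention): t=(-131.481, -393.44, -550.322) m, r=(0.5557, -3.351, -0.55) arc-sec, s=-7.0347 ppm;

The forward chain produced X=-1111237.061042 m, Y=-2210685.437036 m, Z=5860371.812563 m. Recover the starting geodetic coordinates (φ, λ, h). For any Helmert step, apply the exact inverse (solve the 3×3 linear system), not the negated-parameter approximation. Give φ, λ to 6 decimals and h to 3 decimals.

φ=67.255990°, λ=-116.668436°, h=2014.721 m

start: X=-1111237.0610, Y=-2210685.4370, Z=5860371.8126 m
→ Helmert⁻¹: X=-1111012.2845, Y=-2210294.7182, Z=5860987.3691
→ Helmert⁻¹: X=-1110314.4739, Y=-2210647.6696, Z=5861179.3467
→ geod (Bowring, a=6378206.400): φ=67.25599000°, λ=-116.66843600°, h=2014.7210 m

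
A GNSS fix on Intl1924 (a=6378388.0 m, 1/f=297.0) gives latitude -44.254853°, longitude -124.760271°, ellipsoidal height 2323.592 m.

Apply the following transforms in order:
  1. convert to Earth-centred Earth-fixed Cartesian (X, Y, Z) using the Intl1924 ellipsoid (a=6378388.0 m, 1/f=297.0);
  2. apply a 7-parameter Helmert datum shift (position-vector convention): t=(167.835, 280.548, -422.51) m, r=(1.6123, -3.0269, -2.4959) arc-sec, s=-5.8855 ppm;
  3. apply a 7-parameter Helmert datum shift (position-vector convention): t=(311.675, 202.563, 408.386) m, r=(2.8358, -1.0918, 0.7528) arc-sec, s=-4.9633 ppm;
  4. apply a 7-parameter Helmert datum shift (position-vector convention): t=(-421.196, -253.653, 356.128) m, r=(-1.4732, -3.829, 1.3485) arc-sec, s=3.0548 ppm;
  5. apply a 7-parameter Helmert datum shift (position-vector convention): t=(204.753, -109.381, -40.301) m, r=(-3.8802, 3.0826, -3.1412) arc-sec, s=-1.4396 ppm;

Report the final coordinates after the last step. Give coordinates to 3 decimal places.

start: φ=-44.254853°, λ=-124.760271°, h=2323.592 m
→ ECEF (a=6378388.000, f=1/297.0): X=-2609911.7801, Y=-3760732.6276, Z=-4430118.2746
→ Helmert 7p (PV): X=-2609709.0800, Y=-3760363.7364, Z=-4430582.4071
→ Helmert 7p (PV): X=-2609347.2763, Y=-3760091.1213, Z=-4430217.5430
→ Helmert 7p (PV): X=-2609669.6202, Y=-3760404.9617, Z=-4429896.5315
→ Helmert 7p (PV): X=-2609584.5815, Y=-3760552.5207, Z=-4429820.7145

X=-2609584.581 m, Y=-3760552.521 m, Z=-4429820.714 m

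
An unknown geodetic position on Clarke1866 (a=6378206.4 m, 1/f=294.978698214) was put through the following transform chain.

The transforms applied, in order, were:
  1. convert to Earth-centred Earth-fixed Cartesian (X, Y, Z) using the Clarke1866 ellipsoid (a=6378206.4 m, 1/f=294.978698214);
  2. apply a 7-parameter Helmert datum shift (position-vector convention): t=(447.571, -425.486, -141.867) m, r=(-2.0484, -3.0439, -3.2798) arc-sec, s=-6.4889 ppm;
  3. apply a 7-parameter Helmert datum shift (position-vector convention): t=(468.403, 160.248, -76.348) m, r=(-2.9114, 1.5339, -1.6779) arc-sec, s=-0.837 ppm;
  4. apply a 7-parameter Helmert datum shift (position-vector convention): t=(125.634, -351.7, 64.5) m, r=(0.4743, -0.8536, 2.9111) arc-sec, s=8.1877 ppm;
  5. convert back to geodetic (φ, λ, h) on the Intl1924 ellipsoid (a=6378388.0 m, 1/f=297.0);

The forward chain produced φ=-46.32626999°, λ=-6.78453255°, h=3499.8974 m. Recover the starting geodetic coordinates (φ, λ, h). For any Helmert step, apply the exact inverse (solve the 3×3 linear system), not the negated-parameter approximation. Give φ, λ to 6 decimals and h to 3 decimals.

start: φ=-46.326270°, λ=-6.784533°, h=3499.897 m
→ ECEF (a=6378388.000, f=1/297.0): X=4383869.1144, Y=-521544.4942, Z=-4592981.2808
→ Helmert⁻¹: X=4383681.2235, Y=-521260.9571, Z=-4593025.1173
→ Helmert⁻¹: X=4383254.8856, Y=-521321.1565, Z=-4592927.3756
→ Helmert⁻¹: X=4382776.2570, Y=-520783.7488, Z=-4592885.1605
→ geod (Bowring, a=6378206.400): φ=-46.33463200°, λ=-6.77640200°, h=2877.1640 m

φ=-46.334632°, λ=-6.776402°, h=2877.164 m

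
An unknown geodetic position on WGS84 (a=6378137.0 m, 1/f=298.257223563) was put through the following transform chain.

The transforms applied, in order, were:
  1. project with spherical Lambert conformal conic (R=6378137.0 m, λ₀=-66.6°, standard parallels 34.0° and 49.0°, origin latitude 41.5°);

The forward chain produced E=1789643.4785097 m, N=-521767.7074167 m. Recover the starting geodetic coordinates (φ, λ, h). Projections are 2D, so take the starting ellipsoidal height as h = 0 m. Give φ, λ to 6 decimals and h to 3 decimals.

φ=34.915724°, λ=-46.782631°, h=0.000 m

start: E=1789643.4785, N=-521767.7074 m
→ lcc⁻¹: φ=34.91572400°, λ=-46.78263100°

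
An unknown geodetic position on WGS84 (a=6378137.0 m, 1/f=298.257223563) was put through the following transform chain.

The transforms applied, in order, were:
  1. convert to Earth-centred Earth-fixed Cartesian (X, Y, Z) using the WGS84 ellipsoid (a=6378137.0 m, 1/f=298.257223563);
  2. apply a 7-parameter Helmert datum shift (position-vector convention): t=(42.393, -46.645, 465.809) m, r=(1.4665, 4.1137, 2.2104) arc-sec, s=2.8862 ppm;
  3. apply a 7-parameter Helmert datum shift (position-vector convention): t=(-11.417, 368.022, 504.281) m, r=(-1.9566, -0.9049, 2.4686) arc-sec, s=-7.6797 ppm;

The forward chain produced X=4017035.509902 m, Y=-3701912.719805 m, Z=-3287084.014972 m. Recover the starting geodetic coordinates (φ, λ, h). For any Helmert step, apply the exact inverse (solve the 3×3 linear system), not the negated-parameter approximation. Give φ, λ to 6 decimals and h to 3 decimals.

φ=-31.213048°, λ=-42.665797°, h=3663.001 m

start: X=4017035.5099, Y=-3701912.7198, Z=-3287084.0150 m
→ Helmert⁻¹: X=4017019.0438, Y=-3702326.0642, Z=-3287666.2866
→ Helmert⁻¹: X=4016990.9570, Y=-3702335.1582, Z=-3288016.1686
→ geod (Bowring, a=6378137.000): φ=-31.21304800°, λ=-42.66579700°, h=3663.0010 m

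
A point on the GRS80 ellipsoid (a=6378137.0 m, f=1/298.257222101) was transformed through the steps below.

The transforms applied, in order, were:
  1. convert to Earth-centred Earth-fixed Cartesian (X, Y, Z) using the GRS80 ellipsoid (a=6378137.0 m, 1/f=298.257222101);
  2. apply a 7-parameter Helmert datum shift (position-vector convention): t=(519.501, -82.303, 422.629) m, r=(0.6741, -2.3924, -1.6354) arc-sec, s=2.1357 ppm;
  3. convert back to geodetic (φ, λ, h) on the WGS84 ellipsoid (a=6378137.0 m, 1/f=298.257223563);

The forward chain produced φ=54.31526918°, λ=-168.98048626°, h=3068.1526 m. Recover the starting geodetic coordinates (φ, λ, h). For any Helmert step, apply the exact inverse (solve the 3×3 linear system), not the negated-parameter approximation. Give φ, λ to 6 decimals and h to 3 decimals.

φ=54.310138°, λ=-168.982876°, h=2999.831 m

start: φ=54.315269°, λ=-168.980486°, h=3068.153 m
→ ECEF (a=6378137.000, f=1/298.257223563): X=-3661774.6978, Y=-713071.2280, Z=5159784.2303
→ Helmert⁻¹: X=-3662220.8820, Y=-712999.5772, Z=5159395.3896
→ geod (Bowring, a=6378137.000): φ=54.31013800°, λ=-168.98287600°, h=2999.8310 m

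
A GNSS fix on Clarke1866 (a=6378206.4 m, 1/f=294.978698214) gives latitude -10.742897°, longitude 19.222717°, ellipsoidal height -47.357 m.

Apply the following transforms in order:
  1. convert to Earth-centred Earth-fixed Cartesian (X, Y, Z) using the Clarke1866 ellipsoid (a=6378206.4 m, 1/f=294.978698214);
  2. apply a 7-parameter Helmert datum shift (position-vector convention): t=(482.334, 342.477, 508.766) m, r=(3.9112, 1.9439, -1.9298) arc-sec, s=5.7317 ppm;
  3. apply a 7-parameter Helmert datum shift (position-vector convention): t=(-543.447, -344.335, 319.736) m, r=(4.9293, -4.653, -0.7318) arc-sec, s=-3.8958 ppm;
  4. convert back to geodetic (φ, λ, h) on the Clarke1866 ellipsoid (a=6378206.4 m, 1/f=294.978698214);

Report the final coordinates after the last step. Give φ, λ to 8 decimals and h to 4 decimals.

φ=-10.73410670°, λ=19.22253575°, h=-247.5327 m

start: φ=-10.742897°, λ=19.222717°, h=-47.357 m
→ ECEF (a=6378206.400, f=1/294.978698214): X=5917692.3216, Y=2063389.6776, Z=-1180994.6747
→ Helmert 7p (PV): X=5918216.7490, Y=2063711.0096, Z=-1180509.3219
→ Helmert 7p (PV): X=5917684.1978, Y=2063365.8495, Z=-1180002.1638
→ geod (Bowring, a=6378206.400): φ=-10.73410670°, λ=19.22253575°, h=-247.5327 m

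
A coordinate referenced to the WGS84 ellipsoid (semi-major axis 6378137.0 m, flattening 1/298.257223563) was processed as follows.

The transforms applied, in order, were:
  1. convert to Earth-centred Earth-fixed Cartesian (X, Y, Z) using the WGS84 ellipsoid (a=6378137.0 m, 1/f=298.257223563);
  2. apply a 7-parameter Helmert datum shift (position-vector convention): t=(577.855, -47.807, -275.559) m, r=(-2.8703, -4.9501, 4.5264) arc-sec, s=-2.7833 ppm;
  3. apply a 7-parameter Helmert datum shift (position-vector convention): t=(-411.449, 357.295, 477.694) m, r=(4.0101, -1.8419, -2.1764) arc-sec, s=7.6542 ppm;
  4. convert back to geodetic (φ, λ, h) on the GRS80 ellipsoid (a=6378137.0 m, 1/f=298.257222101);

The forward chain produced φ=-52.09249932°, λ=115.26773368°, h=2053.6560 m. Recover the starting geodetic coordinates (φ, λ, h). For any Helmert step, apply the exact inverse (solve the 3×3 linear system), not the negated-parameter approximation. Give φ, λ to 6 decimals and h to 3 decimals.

φ=-52.094578°, λ=115.273552°, h=2053.641 m

start: φ=-52.092499°, λ=115.267734°, h=2053.656 m
→ ECEF (a=6378137.000, f=1/298.257222101): X=-1676707.0772, Y=3552277.5325, Z=-5010753.6708
→ Helmert⁻¹: X=-1676365.0235, Y=3551777.9363, Z=-5011247.0905
→ Helmert⁻¹: X=-1676989.8553, Y=3551942.1596, Z=-5010895.8054
→ geod (Bowring, a=6378137.000): φ=-52.09457800°, λ=115.27355200°, h=2053.6410 m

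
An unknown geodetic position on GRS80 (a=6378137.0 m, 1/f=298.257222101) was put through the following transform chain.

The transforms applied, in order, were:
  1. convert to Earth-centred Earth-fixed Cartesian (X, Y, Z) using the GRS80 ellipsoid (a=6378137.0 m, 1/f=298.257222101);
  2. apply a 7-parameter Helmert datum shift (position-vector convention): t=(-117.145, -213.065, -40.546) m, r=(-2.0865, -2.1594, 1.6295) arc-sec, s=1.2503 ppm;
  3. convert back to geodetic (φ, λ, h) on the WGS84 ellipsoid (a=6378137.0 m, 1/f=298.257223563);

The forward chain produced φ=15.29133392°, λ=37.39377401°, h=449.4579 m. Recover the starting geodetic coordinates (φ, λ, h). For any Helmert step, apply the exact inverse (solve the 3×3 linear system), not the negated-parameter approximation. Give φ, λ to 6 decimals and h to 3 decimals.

start: φ=15.291334°, λ=37.393774°, h=449.458 m
→ ECEF (a=6378137.000, f=1/298.257223563): X=4889392.7496, Y=3737381.2236, Z=1671335.0411
→ Helmert⁻¹: X=4889550.8055, Y=3737534.0810, Z=1671360.1159
→ geod (Bowring, a=6378137.000): φ=15.29103200°, λ=37.39401100°, h=666.7400 m

φ=15.291032°, λ=37.394011°, h=666.740 m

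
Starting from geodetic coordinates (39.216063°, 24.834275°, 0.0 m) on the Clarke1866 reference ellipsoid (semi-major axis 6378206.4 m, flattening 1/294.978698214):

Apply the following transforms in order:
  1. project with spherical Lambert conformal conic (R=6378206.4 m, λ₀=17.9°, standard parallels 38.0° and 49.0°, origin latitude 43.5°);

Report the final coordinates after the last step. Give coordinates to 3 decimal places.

start: φ=39.216063°, λ=24.834275°, h=0.000 m
→ lcc (R=6378206.4, λ₀=17.9°): E=596310.6367, N=-450262.8896

E=596310.637 m, N=-450262.890 m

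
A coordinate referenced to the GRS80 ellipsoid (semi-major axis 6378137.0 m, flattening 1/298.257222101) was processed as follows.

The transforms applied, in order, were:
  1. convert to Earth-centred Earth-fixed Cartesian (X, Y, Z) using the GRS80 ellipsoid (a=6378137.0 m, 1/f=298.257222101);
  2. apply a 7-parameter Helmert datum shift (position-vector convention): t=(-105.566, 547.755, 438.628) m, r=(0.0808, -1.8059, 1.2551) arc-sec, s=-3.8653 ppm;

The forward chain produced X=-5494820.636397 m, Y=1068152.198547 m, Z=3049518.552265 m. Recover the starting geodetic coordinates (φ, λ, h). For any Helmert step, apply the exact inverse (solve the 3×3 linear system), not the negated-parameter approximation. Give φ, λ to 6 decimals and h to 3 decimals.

start: X=-5494820.6364, Y=1068152.1985, Z=3049518.5523 m
→ Helmert⁻¹: X=-5494703.1167, Y=1067643.1993, Z=3049139.3992
→ geod (Bowring, a=6378137.000): φ=28.74064700°, λ=169.00420900°, h=853.9680 m

φ=28.740647°, λ=169.004209°, h=853.968 m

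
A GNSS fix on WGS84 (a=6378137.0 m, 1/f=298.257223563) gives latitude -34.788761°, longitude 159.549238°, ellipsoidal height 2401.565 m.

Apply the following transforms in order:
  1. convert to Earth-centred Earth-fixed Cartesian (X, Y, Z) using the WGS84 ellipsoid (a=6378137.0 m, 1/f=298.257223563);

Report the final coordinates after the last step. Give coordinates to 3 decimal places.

X=-4915176.831 m, Y=1832896.465 m, Z=-3620015.920 m

start: φ=-34.788761°, λ=159.549238°, h=2401.565 m
→ ECEF (a=6378137.000, f=1/298.257223563): X=-4915176.8310, Y=1832896.4649, Z=-3620015.9195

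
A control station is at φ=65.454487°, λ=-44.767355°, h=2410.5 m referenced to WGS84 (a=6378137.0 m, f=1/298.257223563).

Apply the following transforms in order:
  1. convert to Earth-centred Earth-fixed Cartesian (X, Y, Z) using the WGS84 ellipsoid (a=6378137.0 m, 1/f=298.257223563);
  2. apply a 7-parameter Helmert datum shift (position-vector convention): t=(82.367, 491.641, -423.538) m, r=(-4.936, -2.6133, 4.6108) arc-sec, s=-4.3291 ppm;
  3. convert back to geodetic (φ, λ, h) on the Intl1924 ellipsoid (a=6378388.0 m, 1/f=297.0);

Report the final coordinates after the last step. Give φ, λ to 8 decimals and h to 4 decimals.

φ=65.45735154°, λ=-44.75629231°, h=1703.1587 m

start: φ=65.454487°, λ=-44.767355°, h=2410.500 m
→ ECEF (a=6378137.000, f=1/298.257223563): X=1887070.2974, Y=-1871807.5859, Z=5781135.6767
→ Helmert 7p (PV): X=1887113.0923, Y=-1871127.3144, Z=5780755.8129
→ geod (Bowring, a=6378388.000): φ=65.45735154°, λ=-44.75629231°, h=1703.1587 m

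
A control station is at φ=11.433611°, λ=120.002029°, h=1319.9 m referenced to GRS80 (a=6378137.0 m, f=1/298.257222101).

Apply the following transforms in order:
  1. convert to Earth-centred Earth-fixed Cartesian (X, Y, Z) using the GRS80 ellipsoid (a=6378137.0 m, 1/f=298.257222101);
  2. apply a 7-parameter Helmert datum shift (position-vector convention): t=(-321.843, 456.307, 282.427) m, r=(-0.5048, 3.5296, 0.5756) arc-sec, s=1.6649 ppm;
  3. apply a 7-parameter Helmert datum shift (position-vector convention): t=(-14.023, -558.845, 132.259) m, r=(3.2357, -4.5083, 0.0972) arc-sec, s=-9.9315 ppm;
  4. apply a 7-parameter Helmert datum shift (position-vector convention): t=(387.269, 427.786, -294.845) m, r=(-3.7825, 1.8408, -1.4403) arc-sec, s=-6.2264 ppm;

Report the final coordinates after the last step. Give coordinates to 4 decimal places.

start: φ=11.433611°, λ=120.002029°, h=1319.900 m
→ ECEF (a=6378137.000, f=1/298.257222101): X=-3127031.4740, Y=5415734.4702, Z=1256315.9298
→ Helmert 7p (PV): X=-3127352.1382, Y=5416194.1422, Z=1256640.7040
→ Helmert 7p (PV): X=-3127365.1202, Y=5415560.3197, Z=1256777.0929
→ Helmert 7p (PV): X=-3126909.3476, Y=5415999.2705, Z=1256403.0222

X=-3126909.3476 m, Y=5415999.2705 m, Z=1256403.0222 m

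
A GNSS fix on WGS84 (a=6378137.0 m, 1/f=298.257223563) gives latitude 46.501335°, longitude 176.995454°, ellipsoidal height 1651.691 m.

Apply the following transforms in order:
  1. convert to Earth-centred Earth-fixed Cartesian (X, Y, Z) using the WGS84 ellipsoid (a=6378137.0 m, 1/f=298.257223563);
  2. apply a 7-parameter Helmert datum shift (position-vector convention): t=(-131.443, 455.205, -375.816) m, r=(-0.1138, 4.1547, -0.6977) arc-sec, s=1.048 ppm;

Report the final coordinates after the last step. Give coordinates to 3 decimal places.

start: φ=46.501335°, λ=176.995454°, h=1651.691 m
→ ECEF (a=6378137.000, f=1/298.257223563): X=-4393154.6532, Y=230585.0028, Z=4604980.6701
→ Helmert 7p (PV): X=-4393197.1641, Y=231057.8502, Z=4604698.0423

X=-4393197.164 m, Y=231057.850 m, Z=4604698.042 m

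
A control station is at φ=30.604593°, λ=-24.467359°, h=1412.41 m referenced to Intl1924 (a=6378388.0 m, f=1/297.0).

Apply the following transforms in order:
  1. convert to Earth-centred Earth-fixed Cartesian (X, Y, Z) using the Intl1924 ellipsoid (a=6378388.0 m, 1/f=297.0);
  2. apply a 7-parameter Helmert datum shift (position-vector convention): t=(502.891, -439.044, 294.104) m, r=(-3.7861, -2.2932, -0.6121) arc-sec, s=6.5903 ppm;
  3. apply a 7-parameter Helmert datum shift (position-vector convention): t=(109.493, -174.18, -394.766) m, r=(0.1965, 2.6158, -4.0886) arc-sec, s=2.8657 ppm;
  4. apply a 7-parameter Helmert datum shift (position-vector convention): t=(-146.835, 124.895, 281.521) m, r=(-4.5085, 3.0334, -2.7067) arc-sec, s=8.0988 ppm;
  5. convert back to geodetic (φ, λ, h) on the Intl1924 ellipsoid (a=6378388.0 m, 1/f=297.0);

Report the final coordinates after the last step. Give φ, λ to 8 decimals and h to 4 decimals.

φ=30.60320332°, λ=-24.47061024°, h=2155.2218 m

start: φ=30.604593°, λ=-24.467359°, h=1412.410 m
→ ECEF (a=6378388.000, f=1/297.0): X=5002345.7480, Y=-2276259.5236, Z=3229006.1006
→ Helmert 7p (PV): X=5002838.9515, Y=-2276669.1431, Z=3229418.8822
→ Helmert 7p (PV): X=5002958.6075, Y=-2276952.0909, Z=3228967.7568
→ Helmert 7p (PV): X=5002869.8977, Y=-2276840.7094, Z=3229251.6224
→ geod (Bowring, a=6378388.000): φ=30.60320332°, λ=-24.47061024°, h=2155.2218 m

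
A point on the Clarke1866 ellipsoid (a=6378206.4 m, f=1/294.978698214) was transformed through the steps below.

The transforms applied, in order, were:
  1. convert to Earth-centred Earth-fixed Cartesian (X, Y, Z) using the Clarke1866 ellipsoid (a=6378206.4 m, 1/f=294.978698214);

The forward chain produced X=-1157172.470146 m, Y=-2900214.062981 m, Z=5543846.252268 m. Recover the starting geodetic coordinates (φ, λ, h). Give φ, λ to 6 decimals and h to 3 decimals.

start: X=-1157172.4701, Y=-2900214.0630, Z=5543846.2523 m
→ geod (Bowring, a=6378206.400): φ=60.77589000°, λ=-111.75177900°, h=973.4880 m

φ=60.775890°, λ=-111.751779°, h=973.488 m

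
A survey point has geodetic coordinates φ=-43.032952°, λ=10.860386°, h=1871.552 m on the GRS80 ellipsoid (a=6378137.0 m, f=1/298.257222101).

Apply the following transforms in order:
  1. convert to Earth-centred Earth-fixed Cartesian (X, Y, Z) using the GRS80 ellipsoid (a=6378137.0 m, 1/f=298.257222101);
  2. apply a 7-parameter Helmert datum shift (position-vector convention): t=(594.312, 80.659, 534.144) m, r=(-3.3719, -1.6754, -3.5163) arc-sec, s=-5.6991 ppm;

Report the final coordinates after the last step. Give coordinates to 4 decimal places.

X=4587784.1975 m, Y=879986.8296 m, Z=-4330873.8159 m

start: φ=-43.032952°, λ=10.860386°, h=1871.552 m
→ ECEF (a=6378137.000, f=1/298.257222101): X=4587165.8432, Y=880060.1932, Z=-4331455.5180
→ Helmert 7p (PV): X=4587784.1975, Y=879986.8296, Z=-4330873.8159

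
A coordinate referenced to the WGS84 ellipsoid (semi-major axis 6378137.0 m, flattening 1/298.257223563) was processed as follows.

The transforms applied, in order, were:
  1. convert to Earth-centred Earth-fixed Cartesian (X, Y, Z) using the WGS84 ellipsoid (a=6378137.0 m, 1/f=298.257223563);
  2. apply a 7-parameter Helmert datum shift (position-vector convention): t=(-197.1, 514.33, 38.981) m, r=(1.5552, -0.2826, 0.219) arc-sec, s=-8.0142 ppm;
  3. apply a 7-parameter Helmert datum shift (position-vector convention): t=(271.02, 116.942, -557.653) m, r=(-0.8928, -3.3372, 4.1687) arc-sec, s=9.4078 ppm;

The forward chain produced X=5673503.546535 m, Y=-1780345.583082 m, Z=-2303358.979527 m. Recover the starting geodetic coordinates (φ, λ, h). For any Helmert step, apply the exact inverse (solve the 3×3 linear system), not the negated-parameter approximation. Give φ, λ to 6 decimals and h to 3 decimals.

φ=-21.300508°, λ=-17.429279°, h=1391.004 m

start: X=5673503.5465, Y=-1780345.5831, Z=-2303358.9795 m
→ Helmert⁻¹: X=5673105.9100, Y=-1780550.4631, Z=-2302879.1557
→ Helmert⁻¹: X=5673343.4310, Y=-1781102.4543, Z=-2302930.9367
→ geod (Bowring, a=6378137.000): φ=-21.30050800°, λ=-17.42927900°, h=1391.0040 m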